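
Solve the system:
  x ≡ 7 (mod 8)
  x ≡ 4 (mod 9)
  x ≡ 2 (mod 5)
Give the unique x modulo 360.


Moduli 8, 9, 5 are pairwise coprime; by CRT there is a unique solution modulo M = 8 · 9 · 5 = 360.
Solve pairwise, accumulating the modulus:
  Start with x ≡ 7 (mod 8).
  Combine with x ≡ 4 (mod 9): since gcd(8, 9) = 1, we get a unique residue mod 72.
    Write x = 7 + 8·t and substitute into x ≡ 4 (mod 9): 8·t ≡ 4 − 7 = -3 (mod 9).
    Reduce coefficients mod 9: 8·t ≡ 6 (mod 9).
    The inverse of 8 mod 9 is 8 (since 8·8 = 64 = 7·9 + 1), so t ≡ 8·6 = 48 ≡ 3 (mod 9).
    Then x = 7 + 8·3 = 31, valid modulo lcm(8, 9) = 72: x ≡ 31 (mod 72).
  Combine with x ≡ 2 (mod 5): since gcd(72, 5) = 1, we get a unique residue mod 360.
    Write x = 31 + 72·t and substitute into x ≡ 2 (mod 5): 72·t ≡ 2 − 31 = -29 (mod 5).
    Reduce coefficients mod 5: 2·t ≡ 1 (mod 5).
    The inverse of 2 mod 5 is 3 (since 2·3 = 6 = 1·5 + 1), so t ≡ 3·1 = 3 ≡ 3 (mod 5).
    Then x = 31 + 72·3 = 247, valid modulo lcm(72, 5) = 360: x ≡ 247 (mod 360).
Verify: 247 mod 8 = 7 ✓, 247 mod 9 = 4 ✓, 247 mod 5 = 2 ✓.

x ≡ 247 (mod 360).


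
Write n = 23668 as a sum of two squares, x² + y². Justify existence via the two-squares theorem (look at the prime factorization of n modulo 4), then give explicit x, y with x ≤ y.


Step 1: Factor n = 23668 = 2^2 · 61 · 97.
Step 2: Check the mod-4 condition on each prime factor: 2 = 2 (special); 61 ≡ 1 (mod 4), exponent 1; 97 ≡ 1 (mod 4), exponent 1.
All primes ≡ 3 (mod 4) appear to even exponent (or don't appear), so by the two-squares theorem n IS expressible as a sum of two squares.
Step 3: Build a representation. Group n = k² · m with k = 2 and m = 61 · 97 = 5917 (a product of primes ≡ 1 (mod 4)); a representation of m scales to one of n via (k·x)² + (k·y)² = k²(x² + y²). Each prime p ≡ 1 (mod 4) is itself a sum of two squares; find a² by testing p − a² for a perfect square:
  61: 61 − 1² = 60, 61 − 2² = 57, 61 − 3² = 52, 61 − 4² = 45, 61 − 5² = 36 = 6² ⇒ 61 = 5² + 6².
  97: 97 − 1² = 96, 97 − 2² = 93, 97 − 3² = 88, 97 − 4² = 81 = 9² ⇒ 97 = 4² + 9².
  Combine using the Brahmagupta–Fibonacci identity (a² + b²)(c² + d²) = (ac − bd)² + (ad + bc)² = (ac + bd)² + (ad − bc)²:
  61 · 97 = 5917: from (5² + 6²)(4² + 9²), take (5·4 − 6·9, 5·9 + 6·4) = (20 − 54, 45 + 24) = (-34, 69); dropping signs (only squares matter) gives (34, 69); check 34² + 69² = 1156 + 4761 = 5917 ✓.
  Scale by k = 2: (2·34, 2·69) = (68, 138).
Step 4: Order so x ≤ y and verify: 68² + 138² = 4624 + 19044 = 23668 = n. ✓

n = 23668 = 68² + 138² (one valid representation with x ≤ y).


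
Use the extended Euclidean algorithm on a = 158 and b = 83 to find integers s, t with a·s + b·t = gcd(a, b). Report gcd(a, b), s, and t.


Euclidean algorithm on (158, 83) — divide until remainder is 0:
  158 = 1 · 83 + 75
  83 = 1 · 75 + 8
  75 = 9 · 8 + 3
  8 = 2 · 3 + 2
  3 = 1 · 2 + 1
  2 = 2 · 1 + 0
gcd(158, 83) = 1.
Track Bezout coefficients alongside the remainders: start with r₀ = 158 = a·1 + b·0 (s = 1, t = 0) and r₁ = 83 = a·0 + b·1 (s = 0, t = 1); each new remainder r_{k+1} = r_{k-1} − q_k·r_k inherits s_{k+1} = s_{k-1} − q_k·s_k, t_{k+1} = t_{k-1} − q_k·t_k, so r_k = a·s_k + b·t_k at every step:
  q = 1: r = 75, s = 1 − 1·0 = 1, t = 0 − 1·1 = -1  (check: 158·1 + 83·(-1) = 75)
  q = 1: r = 8, s = 0 − 1·1 = -1, t = 1 − 1·(-1) = 2  (check: 158·(-1) + 83·2 = 8)
  q = 9: r = 3, s = 1 − 9·(-1) = 10, t = -1 − 9·2 = -19  (check: 158·10 + 83·(-19) = 3)
  q = 2: r = 2, s = -1 − 2·10 = -21, t = 2 − 2·(-19) = 40  (check: 158·(-21) + 83·40 = 2)
  q = 1: r = 1, s = 10 − 1·(-21) = 31, t = -19 − 1·40 = -59  (check: 158·31 + 83·(-59) = 1)
The row with r = 1 (the gcd) gives the Bezout coefficients s = 31, t = -59.
Result: 158 · (31) + 83 · (-59) = 1.

gcd(158, 83) = 1; s = 31, t = -59 (check: 158·31 + 83·(-59) = 1).


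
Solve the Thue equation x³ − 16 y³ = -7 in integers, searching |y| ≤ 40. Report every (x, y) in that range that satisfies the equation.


The equation is x³ - 16y³ = -7. For fixed y, x³ = 16·y³ − 7, so a solution requires the RHS to be a perfect cube.
Strategy: iterate y from -40 to 40, compute RHS = 16·y³ − 7, and check whether it is a (positive or negative) perfect cube.
Check small values of y:
  y = 0: RHS = -7 is not a perfect cube.
  y = 1: RHS = 9 is not a perfect cube.
  y = -1: RHS = -23 is not a perfect cube.
  y = 2: RHS = 121 is not a perfect cube.
  y = -2: RHS = -135 is not a perfect cube.
  y = 3: RHS = 425 is not a perfect cube.
  y = -3: RHS = -439 is not a perfect cube.
Continuing the search up to |y| = 40 finds no solutions either.
No (x, y) in the scanned range satisfies the equation.

No integer solutions with |y| ≤ 40.


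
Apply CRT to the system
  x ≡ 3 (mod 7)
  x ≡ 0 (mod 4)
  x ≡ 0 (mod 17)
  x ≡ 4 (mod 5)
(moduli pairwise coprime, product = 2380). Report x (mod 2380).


Product of moduli M = 7 · 4 · 17 · 5 = 2380.
Merge one congruence at a time:
  Start: x ≡ 3 (mod 7).
  Combine with x ≡ 0 (mod 4); new modulus lcm = 28.
    Write x = 3 + 7·t and substitute into x ≡ 0 (mod 4): 7·t ≡ 0 − 3 = -3 (mod 4).
    Reduce coefficients mod 4: 3·t ≡ 1 (mod 4).
    The inverse of 3 mod 4 is 3 (since 3·3 = 9 = 2·4 + 1), so t ≡ 3·1 = 3 ≡ 3 (mod 4).
    Then x = 3 + 7·3 = 24, valid modulo lcm(7, 4) = 28: x ≡ 24 (mod 28).
  Combine with x ≡ 0 (mod 17); new modulus lcm = 476.
    Write x = 24 + 28·t and substitute into x ≡ 0 (mod 17): 28·t ≡ 0 − 24 = -24 (mod 17).
    Reduce coefficients mod 17: 11·t ≡ 10 (mod 17).
    The inverse of 11 mod 17 is 14 (since 11·14 = 154 = 9·17 + 1), so t ≡ 14·10 = 140 ≡ 4 (mod 17).
    Then x = 24 + 28·4 = 136, valid modulo lcm(28, 17) = 476: x ≡ 136 (mod 476).
  Combine with x ≡ 4 (mod 5); new modulus lcm = 2380.
    Write x = 136 + 476·t and substitute into x ≡ 4 (mod 5): 476·t ≡ 4 − 136 = -132 (mod 5).
    Reduce coefficients mod 5: 1·t ≡ 3 (mod 5).
    So t ≡ 3 (mod 5).
    Then x = 136 + 476·3 = 1564, valid modulo lcm(476, 5) = 2380: x ≡ 1564 (mod 2380).
Verify against each original: 1564 mod 7 = 3, 1564 mod 4 = 0, 1564 mod 17 = 0, 1564 mod 5 = 4.

x ≡ 1564 (mod 2380).


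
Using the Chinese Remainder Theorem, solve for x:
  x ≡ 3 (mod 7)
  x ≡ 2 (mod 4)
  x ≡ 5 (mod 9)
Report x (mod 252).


Moduli 7, 4, 9 are pairwise coprime; by CRT there is a unique solution modulo M = 7 · 4 · 9 = 252.
Solve pairwise, accumulating the modulus:
  Start with x ≡ 3 (mod 7).
  Combine with x ≡ 2 (mod 4): since gcd(7, 4) = 1, we get a unique residue mod 28.
    Write x = 3 + 7·t and substitute into x ≡ 2 (mod 4): 7·t ≡ 2 − 3 = -1 (mod 4).
    Reduce coefficients mod 4: 3·t ≡ 3 (mod 4).
    The inverse of 3 mod 4 is 3 (since 3·3 = 9 = 2·4 + 1), so t ≡ 3·3 = 9 ≡ 1 (mod 4).
    Then x = 3 + 7·1 = 10, valid modulo lcm(7, 4) = 28: x ≡ 10 (mod 28).
  Combine with x ≡ 5 (mod 9): since gcd(28, 9) = 1, we get a unique residue mod 252.
    Write x = 10 + 28·t and substitute into x ≡ 5 (mod 9): 28·t ≡ 5 − 10 = -5 (mod 9).
    Reduce coefficients mod 9: 1·t ≡ 4 (mod 9).
    So t ≡ 4 (mod 9).
    Then x = 10 + 28·4 = 122, valid modulo lcm(28, 9) = 252: x ≡ 122 (mod 252).
Verify: 122 mod 7 = 3 ✓, 122 mod 4 = 2 ✓, 122 mod 9 = 5 ✓.

x ≡ 122 (mod 252).


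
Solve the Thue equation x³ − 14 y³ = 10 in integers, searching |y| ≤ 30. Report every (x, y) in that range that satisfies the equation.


The equation is x³ - 14y³ = 10. For fixed y, x³ = 14·y³ + 10, so a solution requires the RHS to be a perfect cube.
Strategy: iterate y from -30 to 30, compute RHS = 14·y³ + 10, and check whether it is a (positive or negative) perfect cube.
Check small values of y:
  y = 0: RHS = 10 is not a perfect cube.
  y = 1: RHS = 24 is not a perfect cube.
  y = -1: RHS = -4 is not a perfect cube.
  y = 2: RHS = 122 is not a perfect cube.
  y = -2: RHS = -102 is not a perfect cube.
  y = 3: RHS = 388 is not a perfect cube.
  y = -3: RHS = -368 is not a perfect cube.
Continuing the search up to |y| = 30 finds no solutions either.
No (x, y) in the scanned range satisfies the equation.

No integer solutions with |y| ≤ 30.


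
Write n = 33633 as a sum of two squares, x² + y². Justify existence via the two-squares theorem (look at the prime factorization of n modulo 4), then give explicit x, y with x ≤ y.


Step 1: Factor n = 33633 = 3^2 · 37 · 101.
Step 2: Check the mod-4 condition on each prime factor: 3 ≡ 3 (mod 4), exponent 2 (must be even); 37 ≡ 1 (mod 4), exponent 1; 101 ≡ 1 (mod 4), exponent 1.
All primes ≡ 3 (mod 4) appear to even exponent (or don't appear), so by the two-squares theorem n IS expressible as a sum of two squares.
Step 3: Build a representation. Group n = k² · m with k = 3 and m = 37 · 101 = 3737 (a product of primes ≡ 1 (mod 4)); a representation of m scales to one of n via (k·x)² + (k·y)² = k²(x² + y²). Each prime p ≡ 1 (mod 4) is itself a sum of two squares; find a² by testing p − a² for a perfect square:
  37: 37 − 1² = 36 = 6² ⇒ 37 = 1² + 6².
  101: 101 − 1² = 100 = 10² ⇒ 101 = 1² + 10².
  Combine using the Brahmagupta–Fibonacci identity (a² + b²)(c² + d²) = (ac − bd)² + (ad + bc)² = (ac + bd)² + (ad − bc)²:
  37 · 101 = 3737: from (1² + 6²)(1² + 10²), take (1·1 − 6·10, 1·10 + 6·1) = (1 − 60, 10 + 6) = (-59, 16); dropping signs (only squares matter) gives (59, 16); check 59² + 16² = 3481 + 256 = 3737 ✓.
  Scale by k = 3: (3·59, 3·16) = (177, 48).
Step 4: Order so x ≤ y and verify: 48² + 177² = 2304 + 31329 = 33633 = n. ✓

n = 33633 = 48² + 177² (one valid representation with x ≤ y).


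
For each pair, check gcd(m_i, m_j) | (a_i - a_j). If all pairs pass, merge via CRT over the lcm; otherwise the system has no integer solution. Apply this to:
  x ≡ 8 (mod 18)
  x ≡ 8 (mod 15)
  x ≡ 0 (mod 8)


Moduli 18, 15, 8 are not pairwise coprime, so CRT works modulo lcm(m_i) when all pairwise compatibility conditions hold.
Pairwise compatibility: gcd(m_i, m_j) must divide a_i - a_j for every pair.
Merge one congruence at a time:
  Start: x ≡ 8 (mod 18).
  Combine with x ≡ 8 (mod 15): gcd(18, 15) = 3; 8 - 8 = 0, which IS divisible by 3, so compatible.
    Write x = 8 + 18·t and substitute into x ≡ 8 (mod 15): 18·t ≡ 8 − 8 = 0 (mod 15).
    Divide the congruence (and modulus) by g = 3: 6·t ≡ 0 (mod 5).
    Reduce coefficients mod 5: 1·t ≡ 0 (mod 5).
    So t ≡ 0 (mod 5).
    Then x = 8 + 18·0 = 8, valid modulo lcm(18, 15) = 90: x ≡ 8 (mod 90).
  Combine with x ≡ 0 (mod 8): gcd(90, 8) = 2; 0 - 8 = -8, which IS divisible by 2, so compatible.
    Write x = 8 + 90·t and substitute into x ≡ 0 (mod 8): 90·t ≡ 0 − 8 = -8 (mod 8).
    Divide the congruence (and modulus) by g = 2: 45·t ≡ -4 (mod 4).
    Reduce coefficients mod 4: 1·t ≡ 0 (mod 4).
    So t ≡ 0 (mod 4).
    Then x = 8 + 90·0 = 8, valid modulo lcm(90, 8) = 360: x ≡ 8 (mod 360).
Verify: 8 mod 18 = 8, 8 mod 15 = 8, 8 mod 8 = 0.

x ≡ 8 (mod 360).


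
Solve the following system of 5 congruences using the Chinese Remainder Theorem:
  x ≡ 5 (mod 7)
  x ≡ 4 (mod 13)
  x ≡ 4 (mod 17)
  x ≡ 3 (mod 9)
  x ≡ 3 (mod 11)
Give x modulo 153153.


Product of moduli M = 7 · 13 · 17 · 9 · 11 = 153153.
Merge one congruence at a time:
  Start: x ≡ 5 (mod 7).
  Combine with x ≡ 4 (mod 13); new modulus lcm = 91.
    Write x = 5 + 7·t and substitute into x ≡ 4 (mod 13): 7·t ≡ 4 − 5 = -1 (mod 13).
    Reduce coefficients mod 13: 7·t ≡ 12 (mod 13).
    The inverse of 7 mod 13 is 2 (since 7·2 = 14 = 1·13 + 1), so t ≡ 2·12 = 24 ≡ 11 (mod 13).
    Then x = 5 + 7·11 = 82, valid modulo lcm(7, 13) = 91: x ≡ 82 (mod 91).
  Combine with x ≡ 4 (mod 17); new modulus lcm = 1547.
    Write x = 82 + 91·t and substitute into x ≡ 4 (mod 17): 91·t ≡ 4 − 82 = -78 (mod 17).
    Reduce coefficients mod 17: 6·t ≡ 7 (mod 17).
    The inverse of 6 mod 17 is 3 (since 6·3 = 18 = 1·17 + 1), so t ≡ 3·7 = 21 ≡ 4 (mod 17).
    Then x = 82 + 91·4 = 446, valid modulo lcm(91, 17) = 1547: x ≡ 446 (mod 1547).
  Combine with x ≡ 3 (mod 9); new modulus lcm = 13923.
    Write x = 446 + 1547·t and substitute into x ≡ 3 (mod 9): 1547·t ≡ 3 − 446 = -443 (mod 9).
    Reduce coefficients mod 9: 8·t ≡ 7 (mod 9).
    The inverse of 8 mod 9 is 8 (since 8·8 = 64 = 7·9 + 1), so t ≡ 8·7 = 56 ≡ 2 (mod 9).
    Then x = 446 + 1547·2 = 3540, valid modulo lcm(1547, 9) = 13923: x ≡ 3540 (mod 13923).
  Combine with x ≡ 3 (mod 11); new modulus lcm = 153153.
    Write x = 3540 + 13923·t and substitute into x ≡ 3 (mod 11): 13923·t ≡ 3 − 3540 = -3537 (mod 11).
    Reduce coefficients mod 11: 8·t ≡ 5 (mod 11).
    The inverse of 8 mod 11 is 7 (since 8·7 = 56 = 5·11 + 1), so t ≡ 7·5 = 35 ≡ 2 (mod 11).
    Then x = 3540 + 13923·2 = 31386, valid modulo lcm(13923, 11) = 153153: x ≡ 31386 (mod 153153).
Verify against each original: 31386 mod 7 = 5, 31386 mod 13 = 4, 31386 mod 17 = 4, 31386 mod 9 = 3, 31386 mod 11 = 3.

x ≡ 31386 (mod 153153).


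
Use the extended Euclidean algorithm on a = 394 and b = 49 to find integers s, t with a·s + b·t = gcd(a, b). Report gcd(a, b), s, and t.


Euclidean algorithm on (394, 49) — divide until remainder is 0:
  394 = 8 · 49 + 2
  49 = 24 · 2 + 1
  2 = 2 · 1 + 0
gcd(394, 49) = 1.
Track Bezout coefficients alongside the remainders: start with r₀ = 394 = a·1 + b·0 (s = 1, t = 0) and r₁ = 49 = a·0 + b·1 (s = 0, t = 1); each new remainder r_{k+1} = r_{k-1} − q_k·r_k inherits s_{k+1} = s_{k-1} − q_k·s_k, t_{k+1} = t_{k-1} − q_k·t_k, so r_k = a·s_k + b·t_k at every step:
  q = 8: r = 2, s = 1 − 8·0 = 1, t = 0 − 8·1 = -8  (check: 394·1 + 49·(-8) = 2)
  q = 24: r = 1, s = 0 − 24·1 = -24, t = 1 − 24·(-8) = 193  (check: 394·(-24) + 49·193 = 1)
The row with r = 1 (the gcd) gives the Bezout coefficients s = -24, t = 193.
Result: 394 · (-24) + 49 · (193) = 1.

gcd(394, 49) = 1; s = -24, t = 193 (check: 394·(-24) + 49·193 = 1).


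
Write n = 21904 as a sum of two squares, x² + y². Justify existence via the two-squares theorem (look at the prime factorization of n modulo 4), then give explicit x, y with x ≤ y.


Step 1: Factor n = 21904 = 2^4 · 37^2.
Step 2: Check the mod-4 condition on each prime factor: 2 = 2 (special); 37 ≡ 1 (mod 4), exponent 2.
All primes ≡ 3 (mod 4) appear to even exponent (or don't appear), so by the two-squares theorem n IS expressible as a sum of two squares.
Step 3: Build a representation. Group n = k² · m with k = 4 and m = 37 · 37 = 1369 (a product of primes ≡ 1 (mod 4)); a representation of m scales to one of n via (k·x)² + (k·y)² = k²(x² + y²). Each prime p ≡ 1 (mod 4) is itself a sum of two squares; find a² by testing p − a² for a perfect square:
  37: 37 − 1² = 36 = 6² ⇒ 37 = 1² + 6².
  Combine using the Brahmagupta–Fibonacci identity (a² + b²)(c² + d²) = (ac − bd)² + (ad + bc)² = (ac + bd)² + (ad − bc)²:
  37 · 37 = 1369: from (1² + 6²)(1² + 6²), take (1·1 − 6·6, 1·6 + 6·1) = (1 − 36, 6 + 6) = (-35, 12); dropping signs (only squares matter) gives (35, 12); check 35² + 12² = 1225 + 144 = 1369 ✓.
  Scale by k = 4: (4·35, 4·12) = (140, 48).
Step 4: Order so x ≤ y and verify: 48² + 140² = 2304 + 19600 = 21904 = n. ✓

n = 21904 = 48² + 140² (one valid representation with x ≤ y).


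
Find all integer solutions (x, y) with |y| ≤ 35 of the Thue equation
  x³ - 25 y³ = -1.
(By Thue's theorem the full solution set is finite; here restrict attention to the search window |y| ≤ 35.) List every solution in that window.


The equation is x³ - 25y³ = -1. For fixed y, x³ = 25·y³ − 1, so a solution requires the RHS to be a perfect cube.
Strategy: iterate y from -35 to 35, compute RHS = 25·y³ − 1, and check whether it is a (positive or negative) perfect cube.
Check small values of y:
  y = 0: RHS = -1 = (-1)³ ⇒ x = -1 works.
  y = 1: RHS = 24 is not a perfect cube.
  y = -1: RHS = -26 is not a perfect cube.
  y = 2: RHS = 199 is not a perfect cube.
  y = -2: RHS = -201 is not a perfect cube.
  y = 3: RHS = 674 is not a perfect cube.
  y = -3: RHS = -676 is not a perfect cube.
Continuing the search up to |y| = 35 finds no further solutions beyond those listed.
Collected solutions: (-1, 0).

Solutions (with |y| ≤ 35): (-1, 0).


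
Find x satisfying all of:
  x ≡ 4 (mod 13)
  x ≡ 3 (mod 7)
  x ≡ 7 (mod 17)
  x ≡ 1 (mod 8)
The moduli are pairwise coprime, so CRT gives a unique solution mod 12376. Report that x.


Product of moduli M = 13 · 7 · 17 · 8 = 12376.
Merge one congruence at a time:
  Start: x ≡ 4 (mod 13).
  Combine with x ≡ 3 (mod 7); new modulus lcm = 91.
    Write x = 4 + 13·t and substitute into x ≡ 3 (mod 7): 13·t ≡ 3 − 4 = -1 (mod 7).
    Reduce coefficients mod 7: 6·t ≡ 6 (mod 7).
    The inverse of 6 mod 7 is 6 (since 6·6 = 36 = 5·7 + 1), so t ≡ 6·6 = 36 ≡ 1 (mod 7).
    Then x = 4 + 13·1 = 17, valid modulo lcm(13, 7) = 91: x ≡ 17 (mod 91).
  Combine with x ≡ 7 (mod 17); new modulus lcm = 1547.
    Write x = 17 + 91·t and substitute into x ≡ 7 (mod 17): 91·t ≡ 7 − 17 = -10 (mod 17).
    Reduce coefficients mod 17: 6·t ≡ 7 (mod 17).
    The inverse of 6 mod 17 is 3 (since 6·3 = 18 = 1·17 + 1), so t ≡ 3·7 = 21 ≡ 4 (mod 17).
    Then x = 17 + 91·4 = 381, valid modulo lcm(91, 17) = 1547: x ≡ 381 (mod 1547).
  Combine with x ≡ 1 (mod 8); new modulus lcm = 12376.
    Write x = 381 + 1547·t and substitute into x ≡ 1 (mod 8): 1547·t ≡ 1 − 381 = -380 (mod 8).
    Reduce coefficients mod 8: 3·t ≡ 4 (mod 8).
    The inverse of 3 mod 8 is 3 (since 3·3 = 9 = 1·8 + 1), so t ≡ 3·4 = 12 ≡ 4 (mod 8).
    Then x = 381 + 1547·4 = 6569, valid modulo lcm(1547, 8) = 12376: x ≡ 6569 (mod 12376).
Verify against each original: 6569 mod 13 = 4, 6569 mod 7 = 3, 6569 mod 17 = 7, 6569 mod 8 = 1.

x ≡ 6569 (mod 12376).


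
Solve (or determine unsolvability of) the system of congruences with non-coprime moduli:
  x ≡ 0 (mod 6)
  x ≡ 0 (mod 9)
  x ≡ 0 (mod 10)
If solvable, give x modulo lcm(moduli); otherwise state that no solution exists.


Moduli 6, 9, 10 are not pairwise coprime, so CRT works modulo lcm(m_i) when all pairwise compatibility conditions hold.
Pairwise compatibility: gcd(m_i, m_j) must divide a_i - a_j for every pair.
Merge one congruence at a time:
  Start: x ≡ 0 (mod 6).
  Combine with x ≡ 0 (mod 9): gcd(6, 9) = 3; 0 - 0 = 0, which IS divisible by 3, so compatible.
    Write x = 0 + 6·t and substitute into x ≡ 0 (mod 9): 6·t ≡ 0 − 0 = 0 (mod 9).
    Divide the congruence (and modulus) by g = 3: 2·t ≡ 0 (mod 3).
    The inverse of 2 mod 3 is 2 (since 2·2 = 4 = 1·3 + 1), so t ≡ 2·0 = 0 ≡ 0 (mod 3).
    Then x = 0 + 6·0 = 0, valid modulo lcm(6, 9) = 18: x ≡ 0 (mod 18).
  Combine with x ≡ 0 (mod 10): gcd(18, 10) = 2; 0 - 0 = 0, which IS divisible by 2, so compatible.
    Write x = 0 + 18·t and substitute into x ≡ 0 (mod 10): 18·t ≡ 0 − 0 = 0 (mod 10).
    Divide the congruence (and modulus) by g = 2: 9·t ≡ 0 (mod 5).
    Reduce coefficients mod 5: 4·t ≡ 0 (mod 5).
    The inverse of 4 mod 5 is 4 (since 4·4 = 16 = 3·5 + 1), so t ≡ 4·0 = 0 ≡ 0 (mod 5).
    Then x = 0 + 18·0 = 0, valid modulo lcm(18, 10) = 90: x ≡ 0 (mod 90).
Verify: 0 mod 6 = 0, 0 mod 9 = 0, 0 mod 10 = 0.

x ≡ 0 (mod 90).


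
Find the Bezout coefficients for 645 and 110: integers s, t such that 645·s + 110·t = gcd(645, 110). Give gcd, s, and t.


Euclidean algorithm on (645, 110) — divide until remainder is 0:
  645 = 5 · 110 + 95
  110 = 1 · 95 + 15
  95 = 6 · 15 + 5
  15 = 3 · 5 + 0
gcd(645, 110) = 5.
Track Bezout coefficients alongside the remainders: start with r₀ = 645 = a·1 + b·0 (s = 1, t = 0) and r₁ = 110 = a·0 + b·1 (s = 0, t = 1); each new remainder r_{k+1} = r_{k-1} − q_k·r_k inherits s_{k+1} = s_{k-1} − q_k·s_k, t_{k+1} = t_{k-1} − q_k·t_k, so r_k = a·s_k + b·t_k at every step:
  q = 5: r = 95, s = 1 − 5·0 = 1, t = 0 − 5·1 = -5  (check: 645·1 + 110·(-5) = 95)
  q = 1: r = 15, s = 0 − 1·1 = -1, t = 1 − 1·(-5) = 6  (check: 645·(-1) + 110·6 = 15)
  q = 6: r = 5, s = 1 − 6·(-1) = 7, t = -5 − 6·6 = -41  (check: 645·7 + 110·(-41) = 5)
The row with r = 5 (the gcd) gives the Bezout coefficients s = 7, t = -41.
Result: 645 · (7) + 110 · (-41) = 5.

gcd(645, 110) = 5; s = 7, t = -41 (check: 645·7 + 110·(-41) = 5).


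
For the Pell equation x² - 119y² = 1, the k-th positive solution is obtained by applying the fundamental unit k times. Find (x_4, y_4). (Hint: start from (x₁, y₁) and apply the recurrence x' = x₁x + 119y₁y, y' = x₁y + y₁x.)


Step 1: Find the fundamental solution (x₁, y₁) of x² - 119y² = 1.
  Expand √119 as a continued fraction. a₀ = ⌊√119⌋ = 10; iterate m_{k+1} = d_k·a_k − m_k, d_{k+1} = (119 − m_{k+1}²)/d_k, a_{k+1} = ⌊(a₀ + m_{k+1})/d_{k+1}⌋ (starting m₀ = 0, d₀ = 1), with convergents p_k = a_k·p_{k-1} + p_{k-2}, q_k = a_k·q_{k-1} + q_{k-2} (p₋₁ = 1, q₋₁ = 0):
  k = 0: a₀ = 10; p₀/q₀ = 10/1; p₀² − 119·q₀² = 100 − 119 = -19.
  k = 1: m = 10, d = 19, a = ⌊(10 + 10)/19⌋ = 1; p/q = (1·10 + 1)/(1·1 + 0) = 11/1; p² − 119·q² = 121 − 119 = 2.
  k = 2: m = 9, d = 2, a = ⌊(10 + 9)/2⌋ = 9; p/q = (9·11 + 10)/(9·1 + 1) = 109/10; p² − 119·q² = 11881 − 11900 = -19.
  k = 3: m = 9, d = 19, a = ⌊(10 + 9)/19⌋ = 1; p/q = (1·109 + 11)/(1·10 + 1) = 120/11; p² − 119·q² = 14400 − 14399 = 1.
  The first convergent with p² − 119·q² = 1 gives the fundamental solution (x₁, y₁) = (120, 11).
Step 2: Apply the recurrence (x_{n+1}, y_{n+1}) = (x₁x_n + 119y₁y_n, x₁y_n + y₁x_n) repeatedly.
  From (x_1, y_1) = (120, 11): x_2 = 120·120 + 119·11·11 = 28799; y_2 = 120·11 + 11·120 = 2640.
  From (x_2, y_2) = (28799, 2640): x_3 = 120·28799 + 119·11·2640 = 6911640; y_3 = 120·2640 + 11·28799 = 633589.
  From (x_3, y_3) = (6911640, 633589): x_4 = 120·6911640 + 119·11·633589 = 1658764801; y_4 = 120·633589 + 11·6911640 = 152058720.
Step 3: Verify x_4² - 119·y_4² = 2751500665036569601 - 2751500665036569600 = 1 (should be 1). ✓

(x_1, y_1) = (120, 11); (x_4, y_4) = (1658764801, 152058720).


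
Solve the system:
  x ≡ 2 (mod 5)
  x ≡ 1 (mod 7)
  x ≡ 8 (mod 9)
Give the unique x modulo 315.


Moduli 5, 7, 9 are pairwise coprime; by CRT there is a unique solution modulo M = 5 · 7 · 9 = 315.
Solve pairwise, accumulating the modulus:
  Start with x ≡ 2 (mod 5).
  Combine with x ≡ 1 (mod 7): since gcd(5, 7) = 1, we get a unique residue mod 35.
    Write x = 2 + 5·t and substitute into x ≡ 1 (mod 7): 5·t ≡ 1 − 2 = -1 (mod 7).
    Reduce coefficients mod 7: 5·t ≡ 6 (mod 7).
    The inverse of 5 mod 7 is 3 (since 5·3 = 15 = 2·7 + 1), so t ≡ 3·6 = 18 ≡ 4 (mod 7).
    Then x = 2 + 5·4 = 22, valid modulo lcm(5, 7) = 35: x ≡ 22 (mod 35).
  Combine with x ≡ 8 (mod 9): since gcd(35, 9) = 1, we get a unique residue mod 315.
    Write x = 22 + 35·t and substitute into x ≡ 8 (mod 9): 35·t ≡ 8 − 22 = -14 (mod 9).
    Reduce coefficients mod 9: 8·t ≡ 4 (mod 9).
    The inverse of 8 mod 9 is 8 (since 8·8 = 64 = 7·9 + 1), so t ≡ 8·4 = 32 ≡ 5 (mod 9).
    Then x = 22 + 35·5 = 197, valid modulo lcm(35, 9) = 315: x ≡ 197 (mod 315).
Verify: 197 mod 5 = 2 ✓, 197 mod 7 = 1 ✓, 197 mod 9 = 8 ✓.

x ≡ 197 (mod 315).


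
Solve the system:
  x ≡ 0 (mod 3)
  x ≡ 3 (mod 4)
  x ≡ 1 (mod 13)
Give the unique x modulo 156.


Moduli 3, 4, 13 are pairwise coprime; by CRT there is a unique solution modulo M = 3 · 4 · 13 = 156.
Solve pairwise, accumulating the modulus:
  Start with x ≡ 0 (mod 3).
  Combine with x ≡ 3 (mod 4): since gcd(3, 4) = 1, we get a unique residue mod 12.
    Write x = 0 + 3·t and substitute into x ≡ 3 (mod 4): 3·t ≡ 3 − 0 = 3 (mod 4).
    The inverse of 3 mod 4 is 3 (since 3·3 = 9 = 2·4 + 1), so t ≡ 3·3 = 9 ≡ 1 (mod 4).
    Then x = 0 + 3·1 = 3, valid modulo lcm(3, 4) = 12: x ≡ 3 (mod 12).
  Combine with x ≡ 1 (mod 13): since gcd(12, 13) = 1, we get a unique residue mod 156.
    Write x = 3 + 12·t and substitute into x ≡ 1 (mod 13): 12·t ≡ 1 − 3 = -2 (mod 13).
    Reduce coefficients mod 13: 12·t ≡ 11 (mod 13).
    The inverse of 12 mod 13 is 12 (since 12·12 = 144 = 11·13 + 1), so t ≡ 12·11 = 132 ≡ 2 (mod 13).
    Then x = 3 + 12·2 = 27, valid modulo lcm(12, 13) = 156: x ≡ 27 (mod 156).
Verify: 27 mod 3 = 0 ✓, 27 mod 4 = 3 ✓, 27 mod 13 = 1 ✓.

x ≡ 27 (mod 156).


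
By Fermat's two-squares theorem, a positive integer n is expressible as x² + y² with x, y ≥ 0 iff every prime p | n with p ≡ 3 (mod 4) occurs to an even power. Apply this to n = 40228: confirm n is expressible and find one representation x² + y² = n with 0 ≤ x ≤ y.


Step 1: Factor n = 40228 = 2^2 · 89 · 113.
Step 2: Check the mod-4 condition on each prime factor: 2 = 2 (special); 89 ≡ 1 (mod 4), exponent 1; 113 ≡ 1 (mod 4), exponent 1.
All primes ≡ 3 (mod 4) appear to even exponent (or don't appear), so by the two-squares theorem n IS expressible as a sum of two squares.
Step 3: Build a representation. Group n = k² · m with k = 2 and m = 89 · 113 = 10057 (a product of primes ≡ 1 (mod 4)); a representation of m scales to one of n via (k·x)² + (k·y)² = k²(x² + y²). Each prime p ≡ 1 (mod 4) is itself a sum of two squares; find a² by testing p − a² for a perfect square:
  89: 89 − 1² = 88, 89 − 2² = 85, 89 − 3² = 80, 89 − 4² = 73, 89 − 5² = 64 = 8² ⇒ 89 = 5² + 8².
  113: 113 − 1² = 112, 113 − 2² = 109, 113 − 3² = 104, 113 − 4² = 97, 113 − 5² = 88, 113 − 6² = 77, 113 − 7² = 64 = 8² ⇒ 113 = 7² + 8².
  Combine using the Brahmagupta–Fibonacci identity (a² + b²)(c² + d²) = (ac − bd)² + (ad + bc)² = (ac + bd)² + (ad − bc)²:
  89 · 113 = 10057: from (5² + 8²)(7² + 8²), take (5·7 − 8·8, 5·8 + 8·7) = (35 − 64, 40 + 56) = (-29, 96); dropping signs (only squares matter) gives (29, 96); check 29² + 96² = 841 + 9216 = 10057 ✓.
  Scale by k = 2: (2·29, 2·96) = (58, 192).
Step 4: Order so x ≤ y and verify: 58² + 192² = 3364 + 36864 = 40228 = n. ✓

n = 40228 = 58² + 192² (one valid representation with x ≤ y).


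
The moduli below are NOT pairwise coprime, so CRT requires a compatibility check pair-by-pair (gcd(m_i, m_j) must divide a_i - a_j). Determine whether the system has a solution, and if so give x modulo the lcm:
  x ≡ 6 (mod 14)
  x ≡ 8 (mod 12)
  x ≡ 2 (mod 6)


Moduli 14, 12, 6 are not pairwise coprime, so CRT works modulo lcm(m_i) when all pairwise compatibility conditions hold.
Pairwise compatibility: gcd(m_i, m_j) must divide a_i - a_j for every pair.
Merge one congruence at a time:
  Start: x ≡ 6 (mod 14).
  Combine with x ≡ 8 (mod 12): gcd(14, 12) = 2; 8 - 6 = 2, which IS divisible by 2, so compatible.
    Write x = 6 + 14·t and substitute into x ≡ 8 (mod 12): 14·t ≡ 8 − 6 = 2 (mod 12).
    Divide the congruence (and modulus) by g = 2: 7·t ≡ 1 (mod 6).
    Reduce coefficients mod 6: 1·t ≡ 1 (mod 6).
    So t ≡ 1 (mod 6).
    Then x = 6 + 14·1 = 20, valid modulo lcm(14, 12) = 84: x ≡ 20 (mod 84).
  Combine with x ≡ 2 (mod 6): gcd(84, 6) = 6; 2 - 20 = -18, which IS divisible by 6, so compatible.
    Write x = 20 + 84·t and substitute into x ≡ 2 (mod 6): 84·t ≡ 2 − 20 = -18 (mod 6).
    Divide the congruence (and modulus) by g = 6: 14·t ≡ -3 (mod 1).
    Modulo 1 every t works; take t = 0.
    Then x = 20 + 84·0 = 20, valid modulo lcm(84, 6) = 84: x ≡ 20 (mod 84).
Verify: 20 mod 14 = 6, 20 mod 12 = 8, 20 mod 6 = 2.

x ≡ 20 (mod 84).


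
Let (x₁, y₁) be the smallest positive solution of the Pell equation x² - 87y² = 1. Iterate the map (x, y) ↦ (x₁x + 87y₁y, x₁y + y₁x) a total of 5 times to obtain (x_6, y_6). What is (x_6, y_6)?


Step 1: Find the fundamental solution (x₁, y₁) of x² - 87y² = 1.
  Expand √87 as a continued fraction. a₀ = ⌊√87⌋ = 9; iterate m_{k+1} = d_k·a_k − m_k, d_{k+1} = (87 − m_{k+1}²)/d_k, a_{k+1} = ⌊(a₀ + m_{k+1})/d_{k+1}⌋ (starting m₀ = 0, d₀ = 1), with convergents p_k = a_k·p_{k-1} + p_{k-2}, q_k = a_k·q_{k-1} + q_{k-2} (p₋₁ = 1, q₋₁ = 0):
  k = 0: a₀ = 9; p₀/q₀ = 9/1; p₀² − 87·q₀² = 81 − 87 = -6.
  k = 1: m = 9, d = 6, a = ⌊(9 + 9)/6⌋ = 3; p/q = (3·9 + 1)/(3·1 + 0) = 28/3; p² − 87·q² = 784 − 783 = 1.
  The first convergent with p² − 87·q² = 1 gives the fundamental solution (x₁, y₁) = (28, 3).
Step 2: Apply the recurrence (x_{n+1}, y_{n+1}) = (x₁x_n + 87y₁y_n, x₁y_n + y₁x_n) repeatedly.
  From (x_1, y_1) = (28, 3): x_2 = 28·28 + 87·3·3 = 1567; y_2 = 28·3 + 3·28 = 168.
  From (x_2, y_2) = (1567, 168): x_3 = 28·1567 + 87·3·168 = 87724; y_3 = 28·168 + 3·1567 = 9405.
  From (x_3, y_3) = (87724, 9405): x_4 = 28·87724 + 87·3·9405 = 4910977; y_4 = 28·9405 + 3·87724 = 526512.
  From (x_4, y_4) = (4910977, 526512): x_5 = 28·4910977 + 87·3·526512 = 274926988; y_5 = 28·526512 + 3·4910977 = 29475267.
  From (x_5, y_5) = (274926988, 29475267): x_6 = 28·274926988 + 87·3·29475267 = 15391000351; y_6 = 28·29475267 + 3·274926988 = 1650088440.
Step 3: Verify x_6² - 87·y_6² = 236882891804482123201 - 236882891804482123200 = 1 (should be 1). ✓

(x_1, y_1) = (28, 3); (x_6, y_6) = (15391000351, 1650088440).


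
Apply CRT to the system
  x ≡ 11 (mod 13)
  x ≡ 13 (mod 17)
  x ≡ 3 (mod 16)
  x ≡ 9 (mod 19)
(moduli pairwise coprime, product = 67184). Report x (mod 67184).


Product of moduli M = 13 · 17 · 16 · 19 = 67184.
Merge one congruence at a time:
  Start: x ≡ 11 (mod 13).
  Combine with x ≡ 13 (mod 17); new modulus lcm = 221.
    Write x = 11 + 13·t and substitute into x ≡ 13 (mod 17): 13·t ≡ 13 − 11 = 2 (mod 17).
    The inverse of 13 mod 17 is 4 (since 13·4 = 52 = 3·17 + 1), so t ≡ 4·2 = 8 ≡ 8 (mod 17).
    Then x = 11 + 13·8 = 115, valid modulo lcm(13, 17) = 221: x ≡ 115 (mod 221).
  Combine with x ≡ 3 (mod 16); new modulus lcm = 3536.
    Write x = 115 + 221·t and substitute into x ≡ 3 (mod 16): 221·t ≡ 3 − 115 = -112 (mod 16).
    Reduce coefficients mod 16: 13·t ≡ 0 (mod 16).
    The inverse of 13 mod 16 is 5 (since 13·5 = 65 = 4·16 + 1), so t ≡ 5·0 = 0 ≡ 0 (mod 16).
    Then x = 115 + 221·0 = 115, valid modulo lcm(221, 16) = 3536: x ≡ 115 (mod 3536).
  Combine with x ≡ 9 (mod 19); new modulus lcm = 67184.
    Write x = 115 + 3536·t and substitute into x ≡ 9 (mod 19): 3536·t ≡ 9 − 115 = -106 (mod 19).
    Reduce coefficients mod 19: 2·t ≡ 8 (mod 19).
    The inverse of 2 mod 19 is 10 (since 2·10 = 20 = 1·19 + 1), so t ≡ 10·8 = 80 ≡ 4 (mod 19).
    Then x = 115 + 3536·4 = 14259, valid modulo lcm(3536, 19) = 67184: x ≡ 14259 (mod 67184).
Verify against each original: 14259 mod 13 = 11, 14259 mod 17 = 13, 14259 mod 16 = 3, 14259 mod 19 = 9.

x ≡ 14259 (mod 67184).


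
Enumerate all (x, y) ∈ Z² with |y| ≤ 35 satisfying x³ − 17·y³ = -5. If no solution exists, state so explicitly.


The equation is x³ - 17y³ = -5. For fixed y, x³ = 17·y³ − 5, so a solution requires the RHS to be a perfect cube.
Strategy: iterate y from -35 to 35, compute RHS = 17·y³ − 5, and check whether it is a (positive or negative) perfect cube.
Check small values of y:
  y = 0: RHS = -5 is not a perfect cube.
  y = 1: RHS = 12 is not a perfect cube.
  y = -1: RHS = -22 is not a perfect cube.
  y = 2: RHS = 131 is not a perfect cube.
  y = -2: RHS = -141 is not a perfect cube.
  y = 3: RHS = 454 is not a perfect cube.
  y = -3: RHS = -464 is not a perfect cube.
Continuing the search up to |y| = 35 finds no solutions either.
No (x, y) in the scanned range satisfies the equation.

No integer solutions with |y| ≤ 35.


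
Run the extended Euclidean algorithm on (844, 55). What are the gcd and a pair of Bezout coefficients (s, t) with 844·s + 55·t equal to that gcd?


Euclidean algorithm on (844, 55) — divide until remainder is 0:
  844 = 15 · 55 + 19
  55 = 2 · 19 + 17
  19 = 1 · 17 + 2
  17 = 8 · 2 + 1
  2 = 2 · 1 + 0
gcd(844, 55) = 1.
Track Bezout coefficients alongside the remainders: start with r₀ = 844 = a·1 + b·0 (s = 1, t = 0) and r₁ = 55 = a·0 + b·1 (s = 0, t = 1); each new remainder r_{k+1} = r_{k-1} − q_k·r_k inherits s_{k+1} = s_{k-1} − q_k·s_k, t_{k+1} = t_{k-1} − q_k·t_k, so r_k = a·s_k + b·t_k at every step:
  q = 15: r = 19, s = 1 − 15·0 = 1, t = 0 − 15·1 = -15  (check: 844·1 + 55·(-15) = 19)
  q = 2: r = 17, s = 0 − 2·1 = -2, t = 1 − 2·(-15) = 31  (check: 844·(-2) + 55·31 = 17)
  q = 1: r = 2, s = 1 − 1·(-2) = 3, t = -15 − 1·31 = -46  (check: 844·3 + 55·(-46) = 2)
  q = 8: r = 1, s = -2 − 8·3 = -26, t = 31 − 8·(-46) = 399  (check: 844·(-26) + 55·399 = 1)
The row with r = 1 (the gcd) gives the Bezout coefficients s = -26, t = 399.
Result: 844 · (-26) + 55 · (399) = 1.

gcd(844, 55) = 1; s = -26, t = 399 (check: 844·(-26) + 55·399 = 1).


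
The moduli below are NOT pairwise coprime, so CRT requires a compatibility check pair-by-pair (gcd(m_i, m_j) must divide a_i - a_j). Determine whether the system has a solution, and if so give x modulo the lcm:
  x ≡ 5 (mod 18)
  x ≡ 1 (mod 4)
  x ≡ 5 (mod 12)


Moduli 18, 4, 12 are not pairwise coprime, so CRT works modulo lcm(m_i) when all pairwise compatibility conditions hold.
Pairwise compatibility: gcd(m_i, m_j) must divide a_i - a_j for every pair.
Merge one congruence at a time:
  Start: x ≡ 5 (mod 18).
  Combine with x ≡ 1 (mod 4): gcd(18, 4) = 2; 1 - 5 = -4, which IS divisible by 2, so compatible.
    Write x = 5 + 18·t and substitute into x ≡ 1 (mod 4): 18·t ≡ 1 − 5 = -4 (mod 4).
    Divide the congruence (and modulus) by g = 2: 9·t ≡ -2 (mod 2).
    Reduce coefficients mod 2: 1·t ≡ 0 (mod 2).
    So t ≡ 0 (mod 2).
    Then x = 5 + 18·0 = 5, valid modulo lcm(18, 4) = 36: x ≡ 5 (mod 36).
  Combine with x ≡ 5 (mod 12): gcd(36, 12) = 12; 5 - 5 = 0, which IS divisible by 12, so compatible.
    Write x = 5 + 36·t and substitute into x ≡ 5 (mod 12): 36·t ≡ 5 − 5 = 0 (mod 12).
    Divide the congruence (and modulus) by g = 12: 3·t ≡ 0 (mod 1).
    Modulo 1 every t works; take t = 0.
    Then x = 5 + 36·0 = 5, valid modulo lcm(36, 12) = 36: x ≡ 5 (mod 36).
Verify: 5 mod 18 = 5, 5 mod 4 = 1, 5 mod 12 = 5.

x ≡ 5 (mod 36).


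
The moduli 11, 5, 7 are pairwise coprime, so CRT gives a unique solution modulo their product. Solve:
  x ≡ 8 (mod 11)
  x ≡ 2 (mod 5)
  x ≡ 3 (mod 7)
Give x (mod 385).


Moduli 11, 5, 7 are pairwise coprime; by CRT there is a unique solution modulo M = 11 · 5 · 7 = 385.
Solve pairwise, accumulating the modulus:
  Start with x ≡ 8 (mod 11).
  Combine with x ≡ 2 (mod 5): since gcd(11, 5) = 1, we get a unique residue mod 55.
    Write x = 8 + 11·t and substitute into x ≡ 2 (mod 5): 11·t ≡ 2 − 8 = -6 (mod 5).
    Reduce coefficients mod 5: 1·t ≡ 4 (mod 5).
    So t ≡ 4 (mod 5).
    Then x = 8 + 11·4 = 52, valid modulo lcm(11, 5) = 55: x ≡ 52 (mod 55).
  Combine with x ≡ 3 (mod 7): since gcd(55, 7) = 1, we get a unique residue mod 385.
    Write x = 52 + 55·t and substitute into x ≡ 3 (mod 7): 55·t ≡ 3 − 52 = -49 (mod 7).
    Reduce coefficients mod 7: 6·t ≡ 0 (mod 7).
    The inverse of 6 mod 7 is 6 (since 6·6 = 36 = 5·7 + 1), so t ≡ 6·0 = 0 ≡ 0 (mod 7).
    Then x = 52 + 55·0 = 52, valid modulo lcm(55, 7) = 385: x ≡ 52 (mod 385).
Verify: 52 mod 11 = 8 ✓, 52 mod 5 = 2 ✓, 52 mod 7 = 3 ✓.

x ≡ 52 (mod 385).


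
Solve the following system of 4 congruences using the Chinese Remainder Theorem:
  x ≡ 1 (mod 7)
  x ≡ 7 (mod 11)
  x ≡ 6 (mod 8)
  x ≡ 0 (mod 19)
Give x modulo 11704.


Product of moduli M = 7 · 11 · 8 · 19 = 11704.
Merge one congruence at a time:
  Start: x ≡ 1 (mod 7).
  Combine with x ≡ 7 (mod 11); new modulus lcm = 77.
    Write x = 1 + 7·t and substitute into x ≡ 7 (mod 11): 7·t ≡ 7 − 1 = 6 (mod 11).
    The inverse of 7 mod 11 is 8 (since 7·8 = 56 = 5·11 + 1), so t ≡ 8·6 = 48 ≡ 4 (mod 11).
    Then x = 1 + 7·4 = 29, valid modulo lcm(7, 11) = 77: x ≡ 29 (mod 77).
  Combine with x ≡ 6 (mod 8); new modulus lcm = 616.
    Write x = 29 + 77·t and substitute into x ≡ 6 (mod 8): 77·t ≡ 6 − 29 = -23 (mod 8).
    Reduce coefficients mod 8: 5·t ≡ 1 (mod 8).
    The inverse of 5 mod 8 is 5 (since 5·5 = 25 = 3·8 + 1), so t ≡ 5·1 = 5 ≡ 5 (mod 8).
    Then x = 29 + 77·5 = 414, valid modulo lcm(77, 8) = 616: x ≡ 414 (mod 616).
  Combine with x ≡ 0 (mod 19); new modulus lcm = 11704.
    Write x = 414 + 616·t and substitute into x ≡ 0 (mod 19): 616·t ≡ 0 − 414 = -414 (mod 19).
    Reduce coefficients mod 19: 8·t ≡ 4 (mod 19).
    The inverse of 8 mod 19 is 12 (since 8·12 = 96 = 5·19 + 1), so t ≡ 12·4 = 48 ≡ 10 (mod 19).
    Then x = 414 + 616·10 = 6574, valid modulo lcm(616, 19) = 11704: x ≡ 6574 (mod 11704).
Verify against each original: 6574 mod 7 = 1, 6574 mod 11 = 7, 6574 mod 8 = 6, 6574 mod 19 = 0.

x ≡ 6574 (mod 11704).


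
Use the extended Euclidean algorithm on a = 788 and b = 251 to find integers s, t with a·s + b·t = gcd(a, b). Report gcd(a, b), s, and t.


Euclidean algorithm on (788, 251) — divide until remainder is 0:
  788 = 3 · 251 + 35
  251 = 7 · 35 + 6
  35 = 5 · 6 + 5
  6 = 1 · 5 + 1
  5 = 5 · 1 + 0
gcd(788, 251) = 1.
Track Bezout coefficients alongside the remainders: start with r₀ = 788 = a·1 + b·0 (s = 1, t = 0) and r₁ = 251 = a·0 + b·1 (s = 0, t = 1); each new remainder r_{k+1} = r_{k-1} − q_k·r_k inherits s_{k+1} = s_{k-1} − q_k·s_k, t_{k+1} = t_{k-1} − q_k·t_k, so r_k = a·s_k + b·t_k at every step:
  q = 3: r = 35, s = 1 − 3·0 = 1, t = 0 − 3·1 = -3  (check: 788·1 + 251·(-3) = 35)
  q = 7: r = 6, s = 0 − 7·1 = -7, t = 1 − 7·(-3) = 22  (check: 788·(-7) + 251·22 = 6)
  q = 5: r = 5, s = 1 − 5·(-7) = 36, t = -3 − 5·22 = -113  (check: 788·36 + 251·(-113) = 5)
  q = 1: r = 1, s = -7 − 1·36 = -43, t = 22 − 1·(-113) = 135  (check: 788·(-43) + 251·135 = 1)
The row with r = 1 (the gcd) gives the Bezout coefficients s = -43, t = 135.
Result: 788 · (-43) + 251 · (135) = 1.

gcd(788, 251) = 1; s = -43, t = 135 (check: 788·(-43) + 251·135 = 1).


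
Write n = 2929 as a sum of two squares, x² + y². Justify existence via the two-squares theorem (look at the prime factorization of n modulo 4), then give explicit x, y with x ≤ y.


Step 1: Factor n = 2929 = 29 · 101.
Step 2: Check the mod-4 condition on each prime factor: 29 ≡ 1 (mod 4), exponent 1; 101 ≡ 1 (mod 4), exponent 1.
All primes ≡ 3 (mod 4) appear to even exponent (or don't appear), so by the two-squares theorem n IS expressible as a sum of two squares.
Step 3: Build a representation. Here n = 29 · 101 is a product of primes ≡ 1 (mod 4). Each prime p ≡ 1 (mod 4) is itself a sum of two squares; find a² by testing p − a² for a perfect square:
  29: 29 − 1² = 28, 29 − 2² = 25 = 5² ⇒ 29 = 2² + 5².
  101: 101 − 1² = 100 = 10² ⇒ 101 = 1² + 10².
  Combine using the Brahmagupta–Fibonacci identity (a² + b²)(c² + d²) = (ac − bd)² + (ad + bc)² = (ac + bd)² + (ad − bc)²:
  29 · 101 = 2929: from (2² + 5²)(1² + 10²), take (2·1 − 5·10, 2·10 + 5·1) = (2 − 50, 20 + 5) = (-48, 25); dropping signs (only squares matter) gives (48, 25); check 48² + 25² = 2304 + 625 = 2929 ✓.
Step 4: Order so x ≤ y and verify: 25² + 48² = 625 + 2304 = 2929 = n. ✓

n = 2929 = 25² + 48² (one valid representation with x ≤ y).


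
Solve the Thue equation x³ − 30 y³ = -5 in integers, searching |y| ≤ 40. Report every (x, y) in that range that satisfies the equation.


The equation is x³ - 30y³ = -5. For fixed y, x³ = 30·y³ − 5, so a solution requires the RHS to be a perfect cube.
Strategy: iterate y from -40 to 40, compute RHS = 30·y³ − 5, and check whether it is a (positive or negative) perfect cube.
Check small values of y:
  y = 0: RHS = -5 is not a perfect cube.
  y = 1: RHS = 25 is not a perfect cube.
  y = -1: RHS = -35 is not a perfect cube.
  y = 2: RHS = 235 is not a perfect cube.
  y = -2: RHS = -245 is not a perfect cube.
  y = 3: RHS = 805 is not a perfect cube.
  y = -3: RHS = -815 is not a perfect cube.
Continuing the search up to |y| = 40 finds no solutions either.
No (x, y) in the scanned range satisfies the equation.

No integer solutions with |y| ≤ 40.
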